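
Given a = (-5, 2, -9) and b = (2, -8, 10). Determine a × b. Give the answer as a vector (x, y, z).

(-52, 32, 36)

i: 2·10 - (-9)·(-8) = 20 - 72 = -52
j: (-9)·2 - (-5)·10 = -18 - (-50) = 32
k: (-5)·(-8) - 2·2 = 40 - 4 = 36
a × b = (-52, 32, 36)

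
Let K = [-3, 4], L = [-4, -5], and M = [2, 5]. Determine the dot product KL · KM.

-14

KL = L − K = (-1, -9)
KM = M − K = (5, 1)
KL · KM = (-1)·5 + (-9)·1 = -5 - 9 = -14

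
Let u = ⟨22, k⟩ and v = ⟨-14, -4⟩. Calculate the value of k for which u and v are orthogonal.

-77

u · v = 22·(-14) + k·(-4) = -308 - 4k
Set equal to 0: -4k = 308, so k = -77.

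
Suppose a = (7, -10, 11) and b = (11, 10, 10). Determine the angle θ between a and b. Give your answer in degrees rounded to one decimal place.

a · b = 7·11 + (-10)·10 + 11·10 = 77 - 100 + 110 = 87
|a|² = 49 + 100 + 121 = 270,  |a| = √270 ≈ 16.431677
|b|² = 121 + 100 + 100 = 321,  |b| = √321 ≈ 17.916473
cos θ = 87 / (16.431677 · 17.916473) ≈ 0.29552
θ = arccos(0.29552) ≈ 72.8°

72.8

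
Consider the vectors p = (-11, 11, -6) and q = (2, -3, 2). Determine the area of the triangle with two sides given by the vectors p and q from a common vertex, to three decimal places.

i: 11·2 - (-6)·(-3) = 22 - 18 = 4
j: (-6)·2 - (-11)·2 = -12 - (-22) = 10
k: (-11)·(-3) - 11·2 = 33 - 22 = 11
p × q = (4, 10, 11)
|p × q| = √(4² + 10² + 11²) = √237 ≈ 15.3948
area = ½ · 15.3948 ≈ 7.697

7.697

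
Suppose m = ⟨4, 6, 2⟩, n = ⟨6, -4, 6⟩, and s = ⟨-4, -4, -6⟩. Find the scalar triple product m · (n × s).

n × s:
i: (-4)·(-6) - 6·(-4) = 24 - (-24) = 48
j: 6·(-4) - 6·(-6) = -24 - (-36) = 12
k: 6·(-4) - (-4)·(-4) = -24 - 16 = -40
n × s = (48, 12, -40)
m · (n × s) = 4·48 + 6·12 + 2·(-40) = 192 + 72 - 80 = 184

184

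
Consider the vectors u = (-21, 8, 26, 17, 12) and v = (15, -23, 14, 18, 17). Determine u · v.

u · v = (-21)·15 + 8·(-23) + 26·14 + 17·18 + 12·17 = -315 - 184 + 364 + 306 + 204 = 375

375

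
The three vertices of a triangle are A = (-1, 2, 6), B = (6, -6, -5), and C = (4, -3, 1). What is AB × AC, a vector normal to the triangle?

AB = (7, -8, -11)
AC = (5, -5, -5)
i: (-8)·(-5) - (-11)·(-5) = 40 - 55 = -15
j: (-11)·5 - 7·(-5) = -55 - (-35) = -20
k: 7·(-5) - (-8)·5 = -35 - (-40) = 5
AB × AC = (-15, -20, 5)

(-15, -20, 5)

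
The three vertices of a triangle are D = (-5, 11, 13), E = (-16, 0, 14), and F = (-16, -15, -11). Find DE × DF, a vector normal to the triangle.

DE = (-11, -11, 1)
DF = (-11, -26, -24)
i: (-11)·(-24) - 1·(-26) = 264 - (-26) = 290
j: 1·(-11) - (-11)·(-24) = -11 - 264 = -275
k: (-11)·(-26) - (-11)·(-11) = 286 - 121 = 165
DE × DF = (290, -275, 165)

(290, -275, 165)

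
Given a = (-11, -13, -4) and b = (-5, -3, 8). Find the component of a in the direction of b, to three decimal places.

a · b = (-11)·(-5) + (-13)·(-3) + (-4)·8 = 55 + 39 - 32 = 62
|b| = √(25 + 9 + 64) = √98 ≈ 9.8995
comp_b a = 62 / √98 ≈ 6.263

6.263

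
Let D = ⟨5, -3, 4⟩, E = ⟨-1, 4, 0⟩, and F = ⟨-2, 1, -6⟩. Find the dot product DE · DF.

DE = E − D = (-6, 7, -4)
DF = F − D = (-7, 4, -10)
DE · DF = (-6)·(-7) + 7·4 + (-4)·(-10) = 42 + 28 + 40 = 110

110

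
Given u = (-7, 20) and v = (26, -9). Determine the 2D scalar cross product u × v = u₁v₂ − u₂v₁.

(-7)·(-9) - 20·26 = 63 - 520 = -457

-457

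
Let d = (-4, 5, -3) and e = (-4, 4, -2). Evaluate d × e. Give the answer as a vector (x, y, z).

i: 5·(-2) - (-3)·4 = -10 - (-12) = 2
j: (-3)·(-4) - (-4)·(-2) = 12 - 8 = 4
k: (-4)·4 - 5·(-4) = -16 - (-20) = 4
d × e = (2, 4, 4)

(2, 4, 4)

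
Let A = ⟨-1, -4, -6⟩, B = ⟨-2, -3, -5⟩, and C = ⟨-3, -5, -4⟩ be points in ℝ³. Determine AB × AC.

AB = (-1, 1, 1)
AC = (-2, -1, 2)
i: 1·2 - 1·(-1) = 2 - (-1) = 3
j: 1·(-2) - (-1)·2 = -2 - (-2) = 0
k: (-1)·(-1) - 1·(-2) = 1 - (-2) = 3
AB × AC = (3, 0, 3)

(3, 0, 3)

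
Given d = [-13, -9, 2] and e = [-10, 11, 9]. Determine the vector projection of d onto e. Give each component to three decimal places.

d · e = (-13)·(-10) + (-9)·11 + 2·9 = 130 - 99 + 18 = 49
|e|² = 100 + 121 + 81 = 302
proj_e d = (49/302) · (-10, 11, 9) ≈ (-1.623, 1.785, 1.460)

(-1.623, 1.785, 1.460)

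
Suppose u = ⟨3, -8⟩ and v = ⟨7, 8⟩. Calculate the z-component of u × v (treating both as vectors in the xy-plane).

80

3·8 - (-8)·7 = 24 - (-56) = 80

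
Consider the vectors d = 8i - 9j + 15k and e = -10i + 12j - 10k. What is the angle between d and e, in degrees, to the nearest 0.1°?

d · e = 8·(-10) + (-9)·12 + 15·(-10) = -80 - 108 - 150 = -338
|d|² = 64 + 81 + 225 = 370,  |d| = √370 ≈ 19.235384
|e|² = 100 + 144 + 100 = 344,  |e| = √344 ≈ 18.547237
cos θ = -338 / (19.235384 · 18.547237) ≈ -0.94741
θ = arccos(-0.94741) ≈ 161.3°

161.3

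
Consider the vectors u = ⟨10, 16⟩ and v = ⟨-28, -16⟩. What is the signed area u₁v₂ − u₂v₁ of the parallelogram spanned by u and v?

10·(-16) - 16·(-28) = -160 - (-448) = 288

288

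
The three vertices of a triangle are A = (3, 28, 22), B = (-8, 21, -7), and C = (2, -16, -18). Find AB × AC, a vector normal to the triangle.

AB = (-11, -7, -29)
AC = (-1, -44, -40)
i: (-7)·(-40) - (-29)·(-44) = 280 - 1276 = -996
j: (-29)·(-1) - (-11)·(-40) = 29 - 440 = -411
k: (-11)·(-44) - (-7)·(-1) = 484 - 7 = 477
AB × AC = (-996, -411, 477)

(-996, -411, 477)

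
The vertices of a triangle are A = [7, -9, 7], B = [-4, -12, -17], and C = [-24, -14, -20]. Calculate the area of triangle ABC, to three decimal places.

AB = (-11, -3, -24),  AC = (-31, -5, -27)
i: (-3)·(-27) - (-24)·(-5) = 81 - 120 = -39
j: (-24)·(-31) - (-11)·(-27) = 744 - 297 = 447
k: (-11)·(-5) - (-3)·(-31) = 55 - 93 = -38
AB × AC = (-39, 447, -38)
|AB × AC| = √202774 ≈ 450.3043
area = ½ · 450.3043 ≈ 225.152

225.152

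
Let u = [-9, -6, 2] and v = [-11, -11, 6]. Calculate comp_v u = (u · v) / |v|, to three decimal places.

u · v = (-9)·(-11) + (-6)·(-11) + 2·6 = 99 + 66 + 12 = 177
|v| = √(121 + 121 + 36) = √278 ≈ 16.6733
comp_v u = 177 / √278 ≈ 10.616

10.616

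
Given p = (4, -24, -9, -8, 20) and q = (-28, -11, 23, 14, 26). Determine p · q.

p · q = 4·(-28) + (-24)·(-11) + (-9)·23 + (-8)·14 + 20·26 = -112 + 264 - 207 - 112 + 520 = 353

353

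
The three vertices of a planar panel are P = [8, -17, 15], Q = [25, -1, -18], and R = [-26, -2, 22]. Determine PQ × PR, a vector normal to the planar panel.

(607, 1003, 799)

PQ = (17, 16, -33)
PR = (-34, 15, 7)
i: 16·7 - (-33)·15 = 112 - (-495) = 607
j: (-33)·(-34) - 17·7 = 1122 - 119 = 1003
k: 17·15 - 16·(-34) = 255 - (-544) = 799
PQ × PR = (607, 1003, 799)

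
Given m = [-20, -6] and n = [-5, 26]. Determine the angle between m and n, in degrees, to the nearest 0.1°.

95.8

m · n = (-20)·(-5) + (-6)·26 = 100 - 156 = -56
|m|² = 400 + 36 = 436,  |m| = √436 ≈ 20.880613
|n|² = 25 + 676 = 701,  |n| = √701 ≈ 26.476405
cos θ = -56 / (20.880613 · 26.476405) ≈ -0.10129
θ = arccos(-0.10129) ≈ 95.8°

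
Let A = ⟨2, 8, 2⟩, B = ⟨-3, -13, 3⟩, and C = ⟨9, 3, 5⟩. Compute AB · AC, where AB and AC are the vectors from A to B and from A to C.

73

AB = B − A = (-5, -21, 1)
AC = C − A = (7, -5, 3)
AB · AC = (-5)·7 + (-21)·(-5) + 1·3 = -35 + 105 + 3 = 73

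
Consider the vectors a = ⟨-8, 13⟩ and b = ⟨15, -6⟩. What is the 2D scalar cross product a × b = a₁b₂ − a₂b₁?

(-8)·(-6) - 13·15 = 48 - 195 = -147

-147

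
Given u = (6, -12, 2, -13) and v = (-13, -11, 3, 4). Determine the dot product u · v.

u · v = 6·(-13) + (-12)·(-11) + 2·3 + (-13)·4 = -78 + 132 + 6 - 52 = 8

8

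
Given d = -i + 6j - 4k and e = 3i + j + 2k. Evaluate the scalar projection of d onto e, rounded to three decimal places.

d · e = (-1)·3 + 6·1 + (-4)·2 = -3 + 6 - 8 = -5
|e| = √(9 + 1 + 4) = √14 ≈ 3.7417
comp_e d = -5 / √14 ≈ -1.336

-1.336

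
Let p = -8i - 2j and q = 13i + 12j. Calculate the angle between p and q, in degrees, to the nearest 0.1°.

151.3

p · q = (-8)·13 + (-2)·12 = -104 - 24 = -128
|p|² = 64 + 4 = 68,  |p| = √68 ≈ 8.246211
|q|² = 169 + 144 = 313,  |q| = √313 ≈ 17.691806
cos θ = -128 / (8.246211 · 17.691806) ≈ -0.87737
θ = arccos(-0.87737) ≈ 151.3°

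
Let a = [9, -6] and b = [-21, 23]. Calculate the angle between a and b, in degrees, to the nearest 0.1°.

166.1

a · b = 9·(-21) + (-6)·23 = -189 - 138 = -327
|a|² = 81 + 36 = 117,  |a| = √117 ≈ 10.816654
|b|² = 441 + 529 = 970,  |b| = √970 ≈ 31.144823
cos θ = -327 / (10.816654 · 31.144823) ≈ -0.97066
θ = arccos(-0.97066) ≈ 166.1°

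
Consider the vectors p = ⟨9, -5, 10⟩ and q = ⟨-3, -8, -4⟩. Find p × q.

i: (-5)·(-4) - 10·(-8) = 20 - (-80) = 100
j: 10·(-3) - 9·(-4) = -30 - (-36) = 6
k: 9·(-8) - (-5)·(-3) = -72 - 15 = -87
p × q = (100, 6, -87)

(100, 6, -87)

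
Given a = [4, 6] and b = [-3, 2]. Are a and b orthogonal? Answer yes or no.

yes

a · b = 4·(-3) + 6·2 = -12 + 12 = 0
Zero, so the vectors are orthogonal.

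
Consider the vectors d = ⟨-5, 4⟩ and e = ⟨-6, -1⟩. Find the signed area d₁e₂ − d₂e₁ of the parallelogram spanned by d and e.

29

(-5)·(-1) - 4·(-6) = 5 - (-24) = 29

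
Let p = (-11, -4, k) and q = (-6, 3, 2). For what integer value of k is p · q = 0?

p · q = (-11)·(-6) + (-4)·3 + k·2 = 54 + 2k
Set equal to 0: 2k = -54, so k = -27.

-27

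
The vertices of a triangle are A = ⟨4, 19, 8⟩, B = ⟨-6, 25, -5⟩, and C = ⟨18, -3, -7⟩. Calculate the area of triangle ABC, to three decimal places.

259.854

AB = (-10, 6, -13),  AC = (14, -22, -15)
i: 6·(-15) - (-13)·(-22) = -90 - 286 = -376
j: (-13)·14 - (-10)·(-15) = -182 - 150 = -332
k: (-10)·(-22) - 6·14 = 220 - 84 = 136
AB × AC = (-376, -332, 136)
|AB × AC| = √270096 ≈ 519.7076
area = ½ · 519.7076 ≈ 259.854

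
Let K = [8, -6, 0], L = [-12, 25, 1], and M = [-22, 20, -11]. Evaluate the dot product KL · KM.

KL = L − K = (-20, 31, 1)
KM = M − K = (-30, 26, -11)
KL · KM = (-20)·(-30) + 31·26 + 1·(-11) = 600 + 806 - 11 = 1395

1395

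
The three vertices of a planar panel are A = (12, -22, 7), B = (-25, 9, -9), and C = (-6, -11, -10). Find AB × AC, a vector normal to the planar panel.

AB = (-37, 31, -16)
AC = (-18, 11, -17)
i: 31·(-17) - (-16)·11 = -527 - (-176) = -351
j: (-16)·(-18) - (-37)·(-17) = 288 - 629 = -341
k: (-37)·11 - 31·(-18) = -407 - (-558) = 151
AB × AC = (-351, -341, 151)

(-351, -341, 151)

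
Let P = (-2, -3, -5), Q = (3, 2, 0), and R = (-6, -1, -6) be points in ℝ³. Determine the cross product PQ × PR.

(-15, -15, 30)

PQ = (5, 5, 5)
PR = (-4, 2, -1)
i: 5·(-1) - 5·2 = -5 - 10 = -15
j: 5·(-4) - 5·(-1) = -20 - (-5) = -15
k: 5·2 - 5·(-4) = 10 - (-20) = 30
PQ × PR = (-15, -15, 30)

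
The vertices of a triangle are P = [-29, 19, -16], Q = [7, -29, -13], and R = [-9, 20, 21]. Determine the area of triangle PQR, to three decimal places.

PQ = (36, -48, 3),  PR = (20, 1, 37)
i: (-48)·37 - 3·1 = -1776 - 3 = -1779
j: 3·20 - 36·37 = 60 - 1332 = -1272
k: 36·1 - (-48)·20 = 36 - (-960) = 996
PQ × PR = (-1779, -1272, 996)
|PQ × PR| = √5774841 ≈ 2403.0899
area = ½ · 2403.0899 ≈ 1201.545

1201.545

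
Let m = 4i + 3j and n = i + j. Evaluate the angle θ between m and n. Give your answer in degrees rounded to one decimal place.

8.1

m · n = 4·1 + 3·1 = 4 + 3 = 7
|m|² = 16 + 9 = 25,  |m| = √25 ≈ 5.000000
|n|² = 1 + 1 = 2,  |n| = √2 ≈ 1.414214
cos θ = 7 / (5.000000 · 1.414214) ≈ 0.98995
θ = arccos(0.98995) ≈ 8.1°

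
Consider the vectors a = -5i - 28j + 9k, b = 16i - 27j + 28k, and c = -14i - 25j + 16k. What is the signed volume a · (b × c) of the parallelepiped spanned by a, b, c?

9802

b × c:
i: (-27)·16 - 28·(-25) = -432 - (-700) = 268
j: 28·(-14) - 16·16 = -392 - 256 = -648
k: 16·(-25) - (-27)·(-14) = -400 - 378 = -778
b × c = (268, -648, -778)
a · (b × c) = (-5)·268 + (-28)·(-648) + 9·(-778) = -1340 + 18144 - 7002 = 9802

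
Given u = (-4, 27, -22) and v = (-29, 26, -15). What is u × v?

i: 27·(-15) - (-22)·26 = -405 - (-572) = 167
j: (-22)·(-29) - (-4)·(-15) = 638 - 60 = 578
k: (-4)·26 - 27·(-29) = -104 - (-783) = 679
u × v = (167, 578, 679)

(167, 578, 679)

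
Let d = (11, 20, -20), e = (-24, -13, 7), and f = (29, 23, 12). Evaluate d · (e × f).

9833

e × f:
i: (-13)·12 - 7·23 = -156 - 161 = -317
j: 7·29 - (-24)·12 = 203 - (-288) = 491
k: (-24)·23 - (-13)·29 = -552 - (-377) = -175
e × f = (-317, 491, -175)
d · (e × f) = 11·(-317) + 20·491 + (-20)·(-175) = -3487 + 9820 + 3500 = 9833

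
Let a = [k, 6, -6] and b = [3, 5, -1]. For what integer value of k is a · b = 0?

a · b = k·3 + 6·5 + (-6)·(-1) = 36 + 3k
Set equal to 0: 3k = -36, so k = -12.

-12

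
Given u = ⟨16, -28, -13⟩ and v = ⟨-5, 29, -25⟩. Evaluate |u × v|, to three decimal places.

i: (-28)·(-25) - (-13)·29 = 700 - (-377) = 1077
j: (-13)·(-5) - 16·(-25) = 65 - (-400) = 465
k: 16·29 - (-28)·(-5) = 464 - 140 = 324
u × v = (1077, 465, 324)
|u × v| = √(1077² + 465² + 324²) = √1481130 ≈ 1217.0168

1217.017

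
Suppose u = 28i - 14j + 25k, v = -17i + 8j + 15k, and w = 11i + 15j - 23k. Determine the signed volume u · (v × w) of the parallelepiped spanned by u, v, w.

-16863

v × w:
i: 8·(-23) - 15·15 = -184 - 225 = -409
j: 15·11 - (-17)·(-23) = 165 - 391 = -226
k: (-17)·15 - 8·11 = -255 - 88 = -343
v × w = (-409, -226, -343)
u · (v × w) = 28·(-409) + (-14)·(-226) + 25·(-343) = -11452 + 3164 - 8575 = -16863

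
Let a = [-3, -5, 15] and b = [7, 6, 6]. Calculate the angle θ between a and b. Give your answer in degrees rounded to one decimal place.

a · b = (-3)·7 + (-5)·6 + 15·6 = -21 - 30 + 90 = 39
|a|² = 9 + 25 + 225 = 259,  |a| = √259 ≈ 16.093477
|b|² = 49 + 36 + 36 = 121,  |b| = √121 ≈ 11.000000
cos θ = 39 / (16.093477 · 11.000000) ≈ 0.22030
θ = arccos(0.22030) ≈ 77.3°

77.3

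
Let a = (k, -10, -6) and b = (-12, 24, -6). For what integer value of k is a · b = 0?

a · b = k·(-12) + (-10)·24 + (-6)·(-6) = -204 - 12k
Set equal to 0: -12k = 204, so k = -17.

-17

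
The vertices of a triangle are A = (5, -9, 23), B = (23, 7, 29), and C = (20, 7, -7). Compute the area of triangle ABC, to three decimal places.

AB = (18, 16, 6),  AC = (15, 16, -30)
i: 16·(-30) - 6·16 = -480 - 96 = -576
j: 6·15 - 18·(-30) = 90 - (-540) = 630
k: 18·16 - 16·15 = 288 - 240 = 48
AB × AC = (-576, 630, 48)
|AB × AC| = √730980 ≈ 854.9737
area = ½ · 854.9737 ≈ 427.487

427.487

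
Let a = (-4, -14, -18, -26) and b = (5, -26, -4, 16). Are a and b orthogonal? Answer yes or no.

yes

a · b = (-4)·5 + (-14)·(-26) + (-18)·(-4) + (-26)·16 = -20 + 364 + 72 - 416 = 0
Zero, so the vectors are orthogonal.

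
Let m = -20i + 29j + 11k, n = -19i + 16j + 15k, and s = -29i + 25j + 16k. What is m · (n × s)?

n × s:
i: 16·16 - 15·25 = 256 - 375 = -119
j: 15·(-29) - (-19)·16 = -435 - (-304) = -131
k: (-19)·25 - 16·(-29) = -475 - (-464) = -11
n × s = (-119, -131, -11)
m · (n × s) = (-20)·(-119) + 29·(-131) + 11·(-11) = 2380 - 3799 - 121 = -1540

-1540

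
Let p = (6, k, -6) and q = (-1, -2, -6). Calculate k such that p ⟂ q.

15

p · q = 6·(-1) + k·(-2) + (-6)·(-6) = 30 - 2k
Set equal to 0: -2k = -30, so k = 15.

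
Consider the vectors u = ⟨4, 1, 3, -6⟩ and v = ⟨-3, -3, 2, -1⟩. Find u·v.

u · v = 4·(-3) + 1·(-3) + 3·2 + (-6)·(-1) = -12 - 3 + 6 + 6 = -3

-3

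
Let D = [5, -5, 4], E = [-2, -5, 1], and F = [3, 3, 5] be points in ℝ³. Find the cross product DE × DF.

(24, 13, -56)

DE = (-7, 0, -3)
DF = (-2, 8, 1)
i: 0·1 - (-3)·8 = 0 - (-24) = 24
j: (-3)·(-2) - (-7)·1 = 6 - (-7) = 13
k: (-7)·8 - 0·(-2) = -56 - 0 = -56
DE × DF = (24, 13, -56)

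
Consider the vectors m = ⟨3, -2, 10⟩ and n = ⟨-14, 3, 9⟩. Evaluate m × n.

(-48, -167, -19)

i: (-2)·9 - 10·3 = -18 - 30 = -48
j: 10·(-14) - 3·9 = -140 - 27 = -167
k: 3·3 - (-2)·(-14) = 9 - 28 = -19
m × n = (-48, -167, -19)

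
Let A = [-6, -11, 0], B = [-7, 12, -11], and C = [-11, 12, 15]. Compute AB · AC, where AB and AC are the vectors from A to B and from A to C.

AB = B − A = (-1, 23, -11)
AC = C − A = (-5, 23, 15)
AB · AC = (-1)·(-5) + 23·23 + (-11)·15 = 5 + 529 - 165 = 369

369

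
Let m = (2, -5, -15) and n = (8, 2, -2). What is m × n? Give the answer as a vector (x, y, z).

(40, -116, 44)

i: (-5)·(-2) - (-15)·2 = 10 - (-30) = 40
j: (-15)·8 - 2·(-2) = -120 - (-4) = -116
k: 2·2 - (-5)·8 = 4 - (-40) = 44
m × n = (40, -116, 44)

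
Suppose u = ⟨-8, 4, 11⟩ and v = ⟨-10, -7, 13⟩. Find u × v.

(129, -6, 96)

i: 4·13 - 11·(-7) = 52 - (-77) = 129
j: 11·(-10) - (-8)·13 = -110 - (-104) = -6
k: (-8)·(-7) - 4·(-10) = 56 - (-40) = 96
u × v = (129, -6, 96)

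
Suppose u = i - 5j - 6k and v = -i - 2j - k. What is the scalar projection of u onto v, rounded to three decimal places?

6.124

u · v = 1·(-1) + (-5)·(-2) + (-6)·(-1) = -1 + 10 + 6 = 15
|v| = √(1 + 4 + 1) = √6 ≈ 2.4495
comp_v u = 15 / √6 ≈ 6.124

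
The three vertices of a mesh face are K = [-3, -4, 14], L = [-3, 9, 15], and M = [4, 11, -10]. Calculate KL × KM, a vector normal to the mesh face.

KL = (0, 13, 1)
KM = (7, 15, -24)
i: 13·(-24) - 1·15 = -312 - 15 = -327
j: 1·7 - 0·(-24) = 7 - 0 = 7
k: 0·15 - 13·7 = 0 - 91 = -91
KL × KM = (-327, 7, -91)

(-327, 7, -91)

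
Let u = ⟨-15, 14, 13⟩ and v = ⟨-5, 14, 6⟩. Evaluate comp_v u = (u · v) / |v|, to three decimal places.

u · v = (-15)·(-5) + 14·14 + 13·6 = 75 + 196 + 78 = 349
|v| = √(25 + 196 + 36) = √257 ≈ 16.0312
comp_v u = 349 / √257 ≈ 21.770

21.770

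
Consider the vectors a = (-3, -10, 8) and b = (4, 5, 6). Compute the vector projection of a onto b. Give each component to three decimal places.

(-0.727, -0.909, -1.091)

a · b = (-3)·4 + (-10)·5 + 8·6 = -12 - 50 + 48 = -14
|b|² = 16 + 25 + 36 = 77
proj_b a = (-14/77) · (4, 5, 6) ≈ (-0.727, -0.909, -1.091)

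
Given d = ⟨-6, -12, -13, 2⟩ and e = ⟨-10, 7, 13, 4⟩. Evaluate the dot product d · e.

-185

d · e = (-6)·(-10) + (-12)·7 + (-13)·13 + 2·4 = 60 - 84 - 169 + 8 = -185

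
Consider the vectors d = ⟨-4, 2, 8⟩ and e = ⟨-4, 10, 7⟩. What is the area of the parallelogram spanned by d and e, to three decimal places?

i: 2·7 - 8·10 = 14 - 80 = -66
j: 8·(-4) - (-4)·7 = -32 - (-28) = -4
k: (-4)·10 - 2·(-4) = -40 - (-8) = -32
d × e = (-66, -4, -32)
|d × e| = √((-66)² + (-4)² + (-32)²) = √5396 ≈ 73.4575

73.457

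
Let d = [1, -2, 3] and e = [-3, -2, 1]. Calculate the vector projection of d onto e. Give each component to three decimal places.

d · e = 1·(-3) + (-2)·(-2) + 3·1 = -3 + 4 + 3 = 4
|e|² = 9 + 4 + 1 = 14
proj_e d = (4/14) · (-3, -2, 1) ≈ (-0.857, -0.571, 0.286)

(-0.857, -0.571, 0.286)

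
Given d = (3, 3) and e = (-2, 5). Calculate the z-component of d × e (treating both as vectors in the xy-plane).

21

3·5 - 3·(-2) = 15 - (-6) = 21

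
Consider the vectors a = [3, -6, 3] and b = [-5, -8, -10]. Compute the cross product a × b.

i: (-6)·(-10) - 3·(-8) = 60 - (-24) = 84
j: 3·(-5) - 3·(-10) = -15 - (-30) = 15
k: 3·(-8) - (-6)·(-5) = -24 - 30 = -54
a × b = (84, 15, -54)

(84, 15, -54)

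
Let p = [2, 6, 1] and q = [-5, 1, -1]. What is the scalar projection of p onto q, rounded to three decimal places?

p · q = 2·(-5) + 6·1 + 1·(-1) = -10 + 6 - 1 = -5
|q| = √(25 + 1 + 1) = √27 ≈ 5.1962
comp_q p = -5 / √27 ≈ -0.962

-0.962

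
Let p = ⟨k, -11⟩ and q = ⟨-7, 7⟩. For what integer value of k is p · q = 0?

-11

p · q = k·(-7) + (-11)·7 = -77 - 7k
Set equal to 0: -7k = 77, so k = -11.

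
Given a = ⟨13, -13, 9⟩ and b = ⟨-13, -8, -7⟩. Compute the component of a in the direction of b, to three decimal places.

a · b = 13·(-13) + (-13)·(-8) + 9·(-7) = -169 + 104 - 63 = -128
|b| = √(169 + 64 + 49) = √282 ≈ 16.7929
comp_b a = -128 / √282 ≈ -7.622

-7.622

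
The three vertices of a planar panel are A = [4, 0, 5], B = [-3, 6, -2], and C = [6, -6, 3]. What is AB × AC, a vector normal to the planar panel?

AB = (-7, 6, -7)
AC = (2, -6, -2)
i: 6·(-2) - (-7)·(-6) = -12 - 42 = -54
j: (-7)·2 - (-7)·(-2) = -14 - 14 = -28
k: (-7)·(-6) - 6·2 = 42 - 12 = 30
AB × AC = (-54, -28, 30)

(-54, -28, 30)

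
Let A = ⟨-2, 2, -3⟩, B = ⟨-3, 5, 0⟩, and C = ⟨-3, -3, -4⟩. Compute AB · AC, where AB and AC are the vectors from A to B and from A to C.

-17

AB = B − A = (-1, 3, 3)
AC = C − A = (-1, -5, -1)
AB · AC = (-1)·(-1) + 3·(-5) + 3·(-1) = 1 - 15 - 3 = -17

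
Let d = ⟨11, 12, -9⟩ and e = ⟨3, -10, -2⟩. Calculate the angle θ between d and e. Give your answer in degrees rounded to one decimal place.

d · e = 11·3 + 12·(-10) + (-9)·(-2) = 33 - 120 + 18 = -69
|d|² = 121 + 144 + 81 = 346,  |d| = √346 ≈ 18.601075
|e|² = 9 + 100 + 4 = 113,  |e| = √113 ≈ 10.630146
cos θ = -69 / (18.601075 · 10.630146) ≈ -0.34896
θ = arccos(-0.34896) ≈ 110.4°

110.4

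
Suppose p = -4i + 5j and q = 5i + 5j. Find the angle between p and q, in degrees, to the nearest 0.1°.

83.7

p · q = (-4)·5 + 5·5 = -20 + 25 = 5
|p|² = 16 + 25 = 41,  |p| = √41 ≈ 6.403124
|q|² = 25 + 25 = 50,  |q| = √50 ≈ 7.071068
cos θ = 5 / (6.403124 · 7.071068) ≈ 0.11043
θ = arccos(0.11043) ≈ 83.7°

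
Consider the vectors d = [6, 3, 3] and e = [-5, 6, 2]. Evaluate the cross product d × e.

i: 3·2 - 3·6 = 6 - 18 = -12
j: 3·(-5) - 6·2 = -15 - 12 = -27
k: 6·6 - 3·(-5) = 36 - (-15) = 51
d × e = (-12, -27, 51)

(-12, -27, 51)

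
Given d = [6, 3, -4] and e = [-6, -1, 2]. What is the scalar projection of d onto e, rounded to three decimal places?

d · e = 6·(-6) + 3·(-1) + (-4)·2 = -36 - 3 - 8 = -47
|e| = √(36 + 1 + 4) = √41 ≈ 6.4031
comp_e d = -47 / √41 ≈ -7.340

-7.340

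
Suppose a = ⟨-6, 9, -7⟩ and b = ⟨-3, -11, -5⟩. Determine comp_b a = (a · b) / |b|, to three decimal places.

-3.695

a · b = (-6)·(-3) + 9·(-11) + (-7)·(-5) = 18 - 99 + 35 = -46
|b| = √(9 + 121 + 25) = √155 ≈ 12.4499
comp_b a = -46 / √155 ≈ -3.695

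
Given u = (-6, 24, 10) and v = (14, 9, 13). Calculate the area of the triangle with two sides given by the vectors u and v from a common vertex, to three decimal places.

i: 24·13 - 10·9 = 312 - 90 = 222
j: 10·14 - (-6)·13 = 140 - (-78) = 218
k: (-6)·9 - 24·14 = -54 - 336 = -390
u × v = (222, 218, -390)
|u × v| = √(222² + 218² + (-390)²) = √248908 ≈ 498.9068
area = ½ · 498.9068 ≈ 249.453

249.453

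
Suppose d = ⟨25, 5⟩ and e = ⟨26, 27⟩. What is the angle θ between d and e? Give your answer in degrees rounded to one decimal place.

d · e = 25·26 + 5·27 = 650 + 135 = 785
|d|² = 625 + 25 = 650,  |d| = √650 ≈ 25.495098
|e|² = 676 + 729 = 1405,  |e| = √1405 ≈ 37.483330
cos θ = 785 / (25.495098 · 37.483330) ≈ 0.82144
θ = arccos(0.82144) ≈ 34.8°

34.8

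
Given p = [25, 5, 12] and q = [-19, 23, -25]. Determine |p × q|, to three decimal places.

875.962

i: 5·(-25) - 12·23 = -125 - 276 = -401
j: 12·(-19) - 25·(-25) = -228 - (-625) = 397
k: 25·23 - 5·(-19) = 575 - (-95) = 670
p × q = (-401, 397, 670)
|p × q| = √((-401)² + 397² + 670²) = √767310 ≈ 875.9623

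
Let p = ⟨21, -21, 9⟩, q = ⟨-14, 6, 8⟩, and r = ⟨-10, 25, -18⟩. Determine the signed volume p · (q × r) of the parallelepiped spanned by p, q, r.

-2106

q × r:
i: 6·(-18) - 8·25 = -108 - 200 = -308
j: 8·(-10) - (-14)·(-18) = -80 - 252 = -332
k: (-14)·25 - 6·(-10) = -350 - (-60) = -290
q × r = (-308, -332, -290)
p · (q × r) = 21·(-308) + (-21)·(-332) + 9·(-290) = -6468 + 6972 - 2610 = -2106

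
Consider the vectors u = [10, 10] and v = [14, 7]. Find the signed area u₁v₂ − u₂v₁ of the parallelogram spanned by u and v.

-70

10·7 - 10·14 = 70 - 140 = -70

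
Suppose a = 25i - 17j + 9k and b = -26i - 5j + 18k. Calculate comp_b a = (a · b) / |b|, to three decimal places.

-12.588

a · b = 25·(-26) + (-17)·(-5) + 9·18 = -650 + 85 + 162 = -403
|b| = √(676 + 25 + 324) = √1025 ≈ 32.0156
comp_b a = -403 / √1025 ≈ -12.588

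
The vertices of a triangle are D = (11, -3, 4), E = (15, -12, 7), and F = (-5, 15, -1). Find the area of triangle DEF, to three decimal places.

38.888

DE = (4, -9, 3),  DF = (-16, 18, -5)
i: (-9)·(-5) - 3·18 = 45 - 54 = -9
j: 3·(-16) - 4·(-5) = -48 - (-20) = -28
k: 4·18 - (-9)·(-16) = 72 - 144 = -72
DE × DF = (-9, -28, -72)
|DE × DF| = √6049 ≈ 77.7753
area = ½ · 77.7753 ≈ 38.888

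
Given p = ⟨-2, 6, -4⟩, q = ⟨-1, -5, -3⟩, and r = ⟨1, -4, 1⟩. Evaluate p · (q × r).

q × r:
i: (-5)·1 - (-3)·(-4) = -5 - 12 = -17
j: (-3)·1 - (-1)·1 = -3 - (-1) = -2
k: (-1)·(-4) - (-5)·1 = 4 - (-5) = 9
q × r = (-17, -2, 9)
p · (q × r) = (-2)·(-17) + 6·(-2) + (-4)·9 = 34 - 12 - 36 = -14

-14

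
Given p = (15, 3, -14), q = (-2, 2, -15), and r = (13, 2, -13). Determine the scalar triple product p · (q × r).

-183

q × r:
i: 2·(-13) - (-15)·2 = -26 - (-30) = 4
j: (-15)·13 - (-2)·(-13) = -195 - 26 = -221
k: (-2)·2 - 2·13 = -4 - 26 = -30
q × r = (4, -221, -30)
p · (q × r) = 15·4 + 3·(-221) + (-14)·(-30) = 60 - 663 + 420 = -183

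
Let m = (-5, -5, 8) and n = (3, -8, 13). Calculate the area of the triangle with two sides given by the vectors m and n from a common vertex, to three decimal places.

52.314

i: (-5)·13 - 8·(-8) = -65 - (-64) = -1
j: 8·3 - (-5)·13 = 24 - (-65) = 89
k: (-5)·(-8) - (-5)·3 = 40 - (-15) = 55
m × n = (-1, 89, 55)
|m × n| = √((-1)² + 89² + 55²) = √10947 ≈ 104.6279
area = ½ · 104.6279 ≈ 52.314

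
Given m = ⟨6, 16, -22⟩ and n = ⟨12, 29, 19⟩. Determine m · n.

118

m · n = 6·12 + 16·29 + (-22)·19 = 72 + 464 - 418 = 118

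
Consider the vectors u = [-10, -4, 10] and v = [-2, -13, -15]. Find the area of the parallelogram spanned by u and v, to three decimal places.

282.638

i: (-4)·(-15) - 10·(-13) = 60 - (-130) = 190
j: 10·(-2) - (-10)·(-15) = -20 - 150 = -170
k: (-10)·(-13) - (-4)·(-2) = 130 - 8 = 122
u × v = (190, -170, 122)
|u × v| = √(190² + (-170)² + 122²) = √79884 ≈ 282.6376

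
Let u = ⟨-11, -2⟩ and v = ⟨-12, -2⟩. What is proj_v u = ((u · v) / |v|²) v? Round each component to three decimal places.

(-11.027, -1.838)

u · v = (-11)·(-12) + (-2)·(-2) = 132 + 4 = 136
|v|² = 144 + 4 = 148
proj_v u = (136/148) · (-12, -2) ≈ (-11.027, -1.838)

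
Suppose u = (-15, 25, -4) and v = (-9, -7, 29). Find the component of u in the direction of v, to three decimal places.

-5.006

u · v = (-15)·(-9) + 25·(-7) + (-4)·29 = 135 - 175 - 116 = -156
|v| = √(81 + 49 + 841) = √971 ≈ 31.1609
comp_v u = -156 / √971 ≈ -5.006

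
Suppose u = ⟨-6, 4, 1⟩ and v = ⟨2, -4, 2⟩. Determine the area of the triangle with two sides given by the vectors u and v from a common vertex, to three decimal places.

i: 4·2 - 1·(-4) = 8 - (-4) = 12
j: 1·2 - (-6)·2 = 2 - (-12) = 14
k: (-6)·(-4) - 4·2 = 24 - 8 = 16
u × v = (12, 14, 16)
|u × v| = √(12² + 14² + 16²) = √596 ≈ 24.4131
area = ½ · 24.4131 ≈ 12.207

12.207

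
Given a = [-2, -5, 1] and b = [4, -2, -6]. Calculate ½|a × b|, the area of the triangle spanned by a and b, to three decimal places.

20.396

i: (-5)·(-6) - 1·(-2) = 30 - (-2) = 32
j: 1·4 - (-2)·(-6) = 4 - 12 = -8
k: (-2)·(-2) - (-5)·4 = 4 - (-20) = 24
a × b = (32, -8, 24)
|a × b| = √(32² + (-8)² + 24²) = √1664 ≈ 40.7922
area = ½ · 40.7922 ≈ 20.396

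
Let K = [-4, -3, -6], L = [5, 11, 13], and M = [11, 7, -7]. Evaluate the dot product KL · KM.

256

KL = L − K = (9, 14, 19)
KM = M − K = (15, 10, -1)
KL · KM = 9·15 + 14·10 + 19·(-1) = 135 + 140 - 19 = 256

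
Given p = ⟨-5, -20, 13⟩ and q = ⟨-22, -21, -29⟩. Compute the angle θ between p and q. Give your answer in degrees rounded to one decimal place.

p · q = (-5)·(-22) + (-20)·(-21) + 13·(-29) = 110 + 420 - 377 = 153
|p|² = 25 + 400 + 169 = 594,  |p| = √594 ≈ 24.372115
|q|² = 484 + 441 + 841 = 1766,  |q| = √1766 ≈ 42.023803
cos θ = 153 / (24.372115 · 42.023803) ≈ 0.14938
θ = arccos(0.14938) ≈ 81.4°

81.4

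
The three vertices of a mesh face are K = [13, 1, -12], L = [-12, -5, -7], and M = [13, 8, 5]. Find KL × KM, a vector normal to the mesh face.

(-137, 425, -175)

KL = (-25, -6, 5)
KM = (0, 7, 17)
i: (-6)·17 - 5·7 = -102 - 35 = -137
j: 5·0 - (-25)·17 = 0 - (-425) = 425
k: (-25)·7 - (-6)·0 = -175 - 0 = -175
KL × KM = (-137, 425, -175)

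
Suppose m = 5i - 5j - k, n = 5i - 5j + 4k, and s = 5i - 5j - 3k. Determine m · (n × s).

0

n × s:
i: (-5)·(-3) - 4·(-5) = 15 - (-20) = 35
j: 4·5 - 5·(-3) = 20 - (-15) = 35
k: 5·(-5) - (-5)·5 = -25 - (-25) = 0
n × s = (35, 35, 0)
m · (n × s) = 5·35 + (-5)·35 + (-1)·0 = 175 - 175 + 0 = 0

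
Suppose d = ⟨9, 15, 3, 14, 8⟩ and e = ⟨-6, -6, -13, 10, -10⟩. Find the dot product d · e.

-123

d · e = 9·(-6) + 15·(-6) + 3·(-13) + 14·10 + 8·(-10) = -54 - 90 - 39 + 140 - 80 = -123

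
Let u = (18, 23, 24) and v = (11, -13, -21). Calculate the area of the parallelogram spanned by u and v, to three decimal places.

i: 23·(-21) - 24·(-13) = -483 - (-312) = -171
j: 24·11 - 18·(-21) = 264 - (-378) = 642
k: 18·(-13) - 23·11 = -234 - 253 = -487
u × v = (-171, 642, -487)
|u × v| = √((-171)² + 642² + (-487)²) = √678574 ≈ 823.7560

823.756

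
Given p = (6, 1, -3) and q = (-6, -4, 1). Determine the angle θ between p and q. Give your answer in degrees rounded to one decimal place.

p · q = 6·(-6) + 1·(-4) + (-3)·1 = -36 - 4 - 3 = -43
|p|² = 36 + 1 + 9 = 46,  |p| = √46 ≈ 6.782330
|q|² = 36 + 16 + 1 = 53,  |q| = √53 ≈ 7.280110
cos θ = -43 / (6.782330 · 7.280110) ≈ -0.87087
θ = arccos(-0.87087) ≈ 150.6°

150.6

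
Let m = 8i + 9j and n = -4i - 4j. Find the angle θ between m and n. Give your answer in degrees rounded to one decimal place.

176.6

m · n = 8·(-4) + 9·(-4) = -32 - 36 = -68
|m|² = 64 + 81 = 145,  |m| = √145 ≈ 12.041595
|n|² = 16 + 16 = 32,  |n| = √32 ≈ 5.656854
cos θ = -68 / (12.041595 · 5.656854) ≈ -0.99827
θ = arccos(-0.99827) ≈ 176.6°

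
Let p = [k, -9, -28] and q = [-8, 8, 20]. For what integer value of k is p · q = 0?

-79

p · q = k·(-8) + (-9)·8 + (-28)·20 = -632 - 8k
Set equal to 0: -8k = 632, so k = -79.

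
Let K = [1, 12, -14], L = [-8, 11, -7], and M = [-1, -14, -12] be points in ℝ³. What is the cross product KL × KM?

(180, 4, 232)

KL = (-9, -1, 7)
KM = (-2, -26, 2)
i: (-1)·2 - 7·(-26) = -2 - (-182) = 180
j: 7·(-2) - (-9)·2 = -14 - (-18) = 4
k: (-9)·(-26) - (-1)·(-2) = 234 - 2 = 232
KL × KM = (180, 4, 232)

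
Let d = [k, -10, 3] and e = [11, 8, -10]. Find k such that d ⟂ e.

d · e = k·11 + (-10)·8 + 3·(-10) = -110 + 11k
Set equal to 0: 11k = 110, so k = 10.

10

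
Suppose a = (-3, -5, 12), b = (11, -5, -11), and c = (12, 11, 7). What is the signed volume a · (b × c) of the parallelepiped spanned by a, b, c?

2959

b × c:
i: (-5)·7 - (-11)·11 = -35 - (-121) = 86
j: (-11)·12 - 11·7 = -132 - 77 = -209
k: 11·11 - (-5)·12 = 121 - (-60) = 181
b × c = (86, -209, 181)
a · (b × c) = (-3)·86 + (-5)·(-209) + 12·181 = -258 + 1045 + 2172 = 2959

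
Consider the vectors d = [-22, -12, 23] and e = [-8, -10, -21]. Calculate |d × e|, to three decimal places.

815.485

i: (-12)·(-21) - 23·(-10) = 252 - (-230) = 482
j: 23·(-8) - (-22)·(-21) = -184 - 462 = -646
k: (-22)·(-10) - (-12)·(-8) = 220 - 96 = 124
d × e = (482, -646, 124)
|d × e| = √(482² + (-646)² + 124²) = √665016 ≈ 815.4851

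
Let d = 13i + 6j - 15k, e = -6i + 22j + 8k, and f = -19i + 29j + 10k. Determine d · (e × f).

e × f:
i: 22·10 - 8·29 = 220 - 232 = -12
j: 8·(-19) - (-6)·10 = -152 - (-60) = -92
k: (-6)·29 - 22·(-19) = -174 - (-418) = 244
e × f = (-12, -92, 244)
d · (e × f) = 13·(-12) + 6·(-92) + (-15)·244 = -156 - 552 - 3660 = -4368

-4368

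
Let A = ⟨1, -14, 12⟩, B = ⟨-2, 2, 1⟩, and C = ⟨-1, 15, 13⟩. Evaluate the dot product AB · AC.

459

AB = B − A = (-3, 16, -11)
AC = C − A = (-2, 29, 1)
AB · AC = (-3)·(-2) + 16·29 + (-11)·1 = 6 + 464 - 11 = 459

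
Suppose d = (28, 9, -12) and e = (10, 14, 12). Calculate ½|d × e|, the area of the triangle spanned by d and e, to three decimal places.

306.315

i: 9·12 - (-12)·14 = 108 - (-168) = 276
j: (-12)·10 - 28·12 = -120 - 336 = -456
k: 28·14 - 9·10 = 392 - 90 = 302
d × e = (276, -456, 302)
|d × e| = √(276² + (-456)² + 302²) = √375316 ≈ 612.6304
area = ½ · 612.6304 ≈ 306.315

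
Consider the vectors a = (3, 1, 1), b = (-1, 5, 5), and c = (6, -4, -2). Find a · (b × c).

b × c:
i: 5·(-2) - 5·(-4) = -10 - (-20) = 10
j: 5·6 - (-1)·(-2) = 30 - 2 = 28
k: (-1)·(-4) - 5·6 = 4 - 30 = -26
b × c = (10, 28, -26)
a · (b × c) = 3·10 + 1·28 + 1·(-26) = 30 + 28 - 26 = 32

32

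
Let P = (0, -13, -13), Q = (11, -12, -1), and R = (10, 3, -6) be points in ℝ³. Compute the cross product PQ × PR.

PQ = (11, 1, 12)
PR = (10, 16, 7)
i: 1·7 - 12·16 = 7 - 192 = -185
j: 12·10 - 11·7 = 120 - 77 = 43
k: 11·16 - 1·10 = 176 - 10 = 166
PQ × PR = (-185, 43, 166)

(-185, 43, 166)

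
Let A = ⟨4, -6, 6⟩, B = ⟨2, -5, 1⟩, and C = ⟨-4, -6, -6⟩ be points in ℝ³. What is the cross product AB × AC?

AB = (-2, 1, -5)
AC = (-8, 0, -12)
i: 1·(-12) - (-5)·0 = -12 - 0 = -12
j: (-5)·(-8) - (-2)·(-12) = 40 - 24 = 16
k: (-2)·0 - 1·(-8) = 0 - (-8) = 8
AB × AC = (-12, 16, 8)

(-12, 16, 8)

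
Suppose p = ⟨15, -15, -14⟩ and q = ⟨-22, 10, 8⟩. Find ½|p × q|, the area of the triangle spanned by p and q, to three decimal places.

130.522

i: (-15)·8 - (-14)·10 = -120 - (-140) = 20
j: (-14)·(-22) - 15·8 = 308 - 120 = 188
k: 15·10 - (-15)·(-22) = 150 - 330 = -180
p × q = (20, 188, -180)
|p × q| = √(20² + 188² + (-180)²) = √68144 ≈ 261.0441
area = ½ · 261.0441 ≈ 130.522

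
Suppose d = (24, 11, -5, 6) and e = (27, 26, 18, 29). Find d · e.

1018

d · e = 24·27 + 11·26 + (-5)·18 + 6·29 = 648 + 286 - 90 + 174 = 1018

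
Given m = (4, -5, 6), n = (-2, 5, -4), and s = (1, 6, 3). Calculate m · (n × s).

44

n × s:
i: 5·3 - (-4)·6 = 15 - (-24) = 39
j: (-4)·1 - (-2)·3 = -4 - (-6) = 2
k: (-2)·6 - 5·1 = -12 - 5 = -17
n × s = (39, 2, -17)
m · (n × s) = 4·39 + (-5)·2 + 6·(-17) = 156 - 10 - 102 = 44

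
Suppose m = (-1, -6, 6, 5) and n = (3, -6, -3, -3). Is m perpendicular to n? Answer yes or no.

yes

m · n = (-1)·3 + (-6)·(-6) + 6·(-3) + 5·(-3) = -3 + 36 - 18 - 15 = 0
Zero, so the vectors are orthogonal.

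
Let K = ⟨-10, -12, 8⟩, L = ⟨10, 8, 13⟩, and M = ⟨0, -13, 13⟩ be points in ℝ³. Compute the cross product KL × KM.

KL = (20, 20, 5)
KM = (10, -1, 5)
i: 20·5 - 5·(-1) = 100 - (-5) = 105
j: 5·10 - 20·5 = 50 - 100 = -50
k: 20·(-1) - 20·10 = -20 - 200 = -220
KL × KM = (105, -50, -220)

(105, -50, -220)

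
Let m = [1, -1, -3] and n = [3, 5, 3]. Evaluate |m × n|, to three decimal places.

i: (-1)·3 - (-3)·5 = -3 - (-15) = 12
j: (-3)·3 - 1·3 = -9 - 3 = -12
k: 1·5 - (-1)·3 = 5 - (-3) = 8
m × n = (12, -12, 8)
|m × n| = √(12² + (-12)² + 8²) = √352 ≈ 18.7617

18.762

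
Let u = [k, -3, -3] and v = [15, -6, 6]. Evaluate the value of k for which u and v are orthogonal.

u · v = k·15 + (-3)·(-6) + (-3)·6 = 0 + 15k
Set equal to 0: 15k = 0, so k = 0.

0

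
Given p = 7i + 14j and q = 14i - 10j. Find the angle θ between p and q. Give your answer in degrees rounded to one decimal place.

p · q = 7·14 + 14·(-10) = 98 - 140 = -42
|p|² = 49 + 196 = 245,  |p| = √245 ≈ 15.652476
|q|² = 196 + 100 = 296,  |q| = √296 ≈ 17.204651
cos θ = -42 / (15.652476 · 17.204651) ≈ -0.15596
θ = arccos(-0.15596) ≈ 99.0°

99.0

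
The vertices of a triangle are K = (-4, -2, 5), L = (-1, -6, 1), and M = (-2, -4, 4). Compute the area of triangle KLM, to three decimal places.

3.354

KL = (3, -4, -4),  KM = (2, -2, -1)
i: (-4)·(-1) - (-4)·(-2) = 4 - 8 = -4
j: (-4)·2 - 3·(-1) = -8 - (-3) = -5
k: 3·(-2) - (-4)·2 = -6 - (-8) = 2
KL × KM = (-4, -5, 2)
|KL × KM| = √45 ≈ 6.7082
area = ½ · 6.7082 ≈ 3.354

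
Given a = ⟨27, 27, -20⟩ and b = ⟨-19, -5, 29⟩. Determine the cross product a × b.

i: 27·29 - (-20)·(-5) = 783 - 100 = 683
j: (-20)·(-19) - 27·29 = 380 - 783 = -403
k: 27·(-5) - 27·(-19) = -135 - (-513) = 378
a × b = (683, -403, 378)

(683, -403, 378)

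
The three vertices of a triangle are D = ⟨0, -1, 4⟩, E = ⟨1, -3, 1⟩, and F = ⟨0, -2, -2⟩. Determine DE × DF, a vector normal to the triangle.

(9, 6, -1)

DE = (1, -2, -3)
DF = (0, -1, -6)
i: (-2)·(-6) - (-3)·(-1) = 12 - 3 = 9
j: (-3)·0 - 1·(-6) = 0 - (-6) = 6
k: 1·(-1) - (-2)·0 = -1 - 0 = -1
DE × DF = (9, 6, -1)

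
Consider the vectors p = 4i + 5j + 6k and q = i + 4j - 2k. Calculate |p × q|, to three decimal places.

i: 5·(-2) - 6·4 = -10 - 24 = -34
j: 6·1 - 4·(-2) = 6 - (-8) = 14
k: 4·4 - 5·1 = 16 - 5 = 11
p × q = (-34, 14, 11)
|p × q| = √((-34)² + 14² + 11²) = √1473 ≈ 38.3797

38.380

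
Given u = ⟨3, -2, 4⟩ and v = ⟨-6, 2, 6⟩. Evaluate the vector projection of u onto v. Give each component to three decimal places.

(-0.158, 0.053, 0.158)

u · v = 3·(-6) + (-2)·2 + 4·6 = -18 - 4 + 24 = 2
|v|² = 36 + 4 + 36 = 76
proj_v u = (2/76) · (-6, 2, 6) ≈ (-0.158, 0.053, 0.158)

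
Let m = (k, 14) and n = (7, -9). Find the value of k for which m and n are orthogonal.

m · n = k·7 + 14·(-9) = -126 + 7k
Set equal to 0: 7k = 126, so k = 18.

18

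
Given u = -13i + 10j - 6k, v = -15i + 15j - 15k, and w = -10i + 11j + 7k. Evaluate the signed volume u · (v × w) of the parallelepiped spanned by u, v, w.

v × w:
i: 15·7 - (-15)·11 = 105 - (-165) = 270
j: (-15)·(-10) - (-15)·7 = 150 - (-105) = 255
k: (-15)·11 - 15·(-10) = -165 - (-150) = -15
v × w = (270, 255, -15)
u · (v × w) = (-13)·270 + 10·255 + (-6)·(-15) = -3510 + 2550 + 90 = -870

-870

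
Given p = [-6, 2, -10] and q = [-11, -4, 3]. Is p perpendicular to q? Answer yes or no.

p · q = (-6)·(-11) + 2·(-4) + (-10)·3 = 66 - 8 - 30 = 28
Nonzero, so the vectors are not orthogonal.

no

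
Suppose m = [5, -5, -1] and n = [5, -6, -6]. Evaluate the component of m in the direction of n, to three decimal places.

6.194

m · n = 5·5 + (-5)·(-6) + (-1)·(-6) = 25 + 30 + 6 = 61
|n| = √(25 + 36 + 36) = √97 ≈ 9.8489
comp_n m = 61 / √97 ≈ 6.194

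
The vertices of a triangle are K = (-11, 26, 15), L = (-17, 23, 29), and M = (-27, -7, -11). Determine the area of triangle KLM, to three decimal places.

338.563

KL = (-6, -3, 14),  KM = (-16, -33, -26)
i: (-3)·(-26) - 14·(-33) = 78 - (-462) = 540
j: 14·(-16) - (-6)·(-26) = -224 - 156 = -380
k: (-6)·(-33) - (-3)·(-16) = 198 - 48 = 150
KL × KM = (540, -380, 150)
|KL × KM| = √458500 ≈ 677.1263
area = ½ · 677.1263 ≈ 338.563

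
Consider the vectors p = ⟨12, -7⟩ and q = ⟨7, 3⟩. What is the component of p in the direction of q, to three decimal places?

p · q = 12·7 + (-7)·3 = 84 - 21 = 63
|q| = √(49 + 9) = √58 ≈ 7.6158
comp_q p = 63 / √58 ≈ 8.272

8.272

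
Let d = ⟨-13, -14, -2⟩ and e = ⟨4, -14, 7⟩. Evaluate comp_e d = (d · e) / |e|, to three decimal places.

d · e = (-13)·4 + (-14)·(-14) + (-2)·7 = -52 + 196 - 14 = 130
|e| = √(16 + 196 + 49) = √261 ≈ 16.1555
comp_e d = 130 / √261 ≈ 8.047

8.047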